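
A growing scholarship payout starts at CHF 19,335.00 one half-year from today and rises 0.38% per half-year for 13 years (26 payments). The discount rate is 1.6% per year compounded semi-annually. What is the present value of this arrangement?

Periodic rate r = 0.016/2 per half-year; n is counted in half-years.
Growing ordinary annuity: PV = PMT₁ × [1 − ((1+g)/(1+r))^n] / (r − g) = 19,335 × [1 − ((1+0.0038)/(1+r))^26] / (r − 0.0038) = CHF 473,590.69.

CHF 473,590.69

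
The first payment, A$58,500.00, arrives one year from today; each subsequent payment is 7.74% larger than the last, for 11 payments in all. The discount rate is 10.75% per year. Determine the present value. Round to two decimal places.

Periodic rate r = 0.1075 per year.
Growing ordinary annuity: PV = PMT₁ × [1 − ((1+g)/(1+r))^n] / (r − g) = 58,500 × [1 − ((1+0.0774)/(1+r))^11] / (r − 0.0774) = A$508,180.99.

A$508,180.99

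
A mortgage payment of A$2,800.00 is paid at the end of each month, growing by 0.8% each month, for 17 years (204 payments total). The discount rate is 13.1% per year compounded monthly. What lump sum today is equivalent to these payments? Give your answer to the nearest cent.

A$427,539.96

Periodic rate r = 0.131/12 per month; n is counted in months.
Growing ordinary annuity: PV = PMT₁ × [1 − ((1+g)/(1+r))^n] / (r − g) = 2,800 × [1 − ((1+0.008)/(1+r))^204] / (r − 0.008) = A$427,539.96.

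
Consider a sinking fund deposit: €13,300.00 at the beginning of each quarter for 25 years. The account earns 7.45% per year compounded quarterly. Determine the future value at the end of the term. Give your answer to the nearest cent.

€3,877,321.21

This is an annuity due: 100 deposits of €13,300.00 at the beginning of each quarter.
Periodic rate r = 0.0745/4 per quarter; n is counted in quarters.
FV = PMT × [((1+r)^n − 1)/r] × (1+r) = 13,300 × [(1+r)^100 − 1] / r × (1+r) = €3,877,321.21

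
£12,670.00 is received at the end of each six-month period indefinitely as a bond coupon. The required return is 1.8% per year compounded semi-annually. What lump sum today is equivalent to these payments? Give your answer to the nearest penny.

Periodic rate r = 0.018/2 per half-year.
Level perpetuity: PV = PMT / r = 12,670 / (0.018/2) = £1,407,777.78.

£1,407,777.78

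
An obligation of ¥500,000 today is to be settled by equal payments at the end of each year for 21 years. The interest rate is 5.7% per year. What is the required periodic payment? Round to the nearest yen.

¥41,436

Level ordinary annuity; solve PV = PMT × [(1 − (1+r)^−n)/r] for PMT.
Periodic rate r = 0.057 per year.
With n = 21: PMT = 500,000 / ([(1 − (1+r)^−n)/r]) = ¥41,436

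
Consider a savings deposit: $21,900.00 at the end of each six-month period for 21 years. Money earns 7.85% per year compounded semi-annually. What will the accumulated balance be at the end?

This is an ordinary annuity: 42 deposits of $21,900.00 at the end of each six-month period.
Periodic rate r = 0.0785/2 per half-year; n is counted in half-years.
FV = PMT × [((1+r)^n − 1)/r] = 21,900 × [(1+r)^42 − 1] / r = $2,252,941.14

$2,252,941.14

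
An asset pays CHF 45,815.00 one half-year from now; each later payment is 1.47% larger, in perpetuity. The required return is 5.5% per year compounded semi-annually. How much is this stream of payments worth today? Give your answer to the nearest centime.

Periodic rate r = 0.055/2 per half-year.
Growing perpetuity (Gordon): PV = PMT₁ / (r − g) = 45,815 / (r − 0.0147) = CHF 3,579,296.88.

CHF 3,579,296.88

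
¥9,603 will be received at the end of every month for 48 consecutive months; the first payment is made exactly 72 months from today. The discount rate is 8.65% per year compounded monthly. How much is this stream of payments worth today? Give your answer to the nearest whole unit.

¥233,293

Ordinary annuity of 48 payments, first payment at period 72.
Periodic rate r = 0.0865/12 per month; n is counted in months.
The ordinary-annuity PV formula values the stream one period before the first payment (period 71); discount that back 71 periods:
PV₀ = 9,603 × [1 − (1+r)^−48] / r × (1+r)^−71 = ¥233,293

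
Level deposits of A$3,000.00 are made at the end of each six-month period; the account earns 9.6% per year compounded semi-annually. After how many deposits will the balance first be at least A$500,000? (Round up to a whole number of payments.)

47 payments

Periodic rate r = 0.096/2 per half-year; n is counted in half-years.
Ordinary annuity FV: 500,000 = 3,000 × [((1+r)^n − 1)/r].
(1+r)^n = 1 + 500,000 × r / 3,000, so n = ln(1 + 500,000·r/3,000) / ln(1+r) = 46.87.
Round up to a whole number of payments: n = 47.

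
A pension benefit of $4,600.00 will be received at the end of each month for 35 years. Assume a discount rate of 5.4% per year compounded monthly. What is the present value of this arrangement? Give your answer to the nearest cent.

$867,137.13

This is an ordinary annuity: 420 payments of $4,600.00 at the end of each month.
Periodic rate r = 0.054/12 per month; n is counted in months.
PV = PMT × [(1 − (1+r)^−n)/r] = 4,600 × [1 − (1+r)^−420] / r = $867,137.13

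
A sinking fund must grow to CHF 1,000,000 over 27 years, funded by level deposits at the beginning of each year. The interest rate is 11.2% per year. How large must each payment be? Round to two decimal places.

CHF 6,077.57

Level annuity due; solve FV = PMT × [((1+r)^n − 1)/r] × (1+r) for PMT.
Periodic rate r = 0.112 per year.
With n = 27: PMT = 1,000,000 / ([((1+r)^n − 1)/r] × (1+r)) = CHF 6,077.57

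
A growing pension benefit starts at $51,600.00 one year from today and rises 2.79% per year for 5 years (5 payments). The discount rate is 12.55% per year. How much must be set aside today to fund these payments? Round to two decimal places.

$192,775.60

Periodic rate r = 0.1255 per year.
Growing ordinary annuity: PV = PMT₁ × [1 − ((1+g)/(1+r))^n] / (r − g) = 51,600 × [1 − ((1+0.0279)/(1+r))^5] / (r − 0.0279) = $192,775.60.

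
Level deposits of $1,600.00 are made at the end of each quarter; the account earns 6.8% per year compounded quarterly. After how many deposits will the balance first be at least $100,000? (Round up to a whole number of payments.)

Periodic rate r = 0.068/4 per quarter; n is counted in quarters.
Ordinary annuity FV: 100,000 = 1,600 × [((1+r)^n − 1)/r].
(1+r)^n = 1 + 100,000 × r / 1,600, so n = ln(1 + 100,000·r/1,600) / ln(1+r) = 42.94.
Round up to a whole number of payments: n = 43.

43 payments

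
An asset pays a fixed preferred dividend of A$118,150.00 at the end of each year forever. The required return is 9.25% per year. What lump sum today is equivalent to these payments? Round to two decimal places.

A$1,277,297.30

Periodic rate r = 0.0925 per year.
Level perpetuity: PV = PMT / r = 118,150 / (0.0925) = A$1,277,297.30.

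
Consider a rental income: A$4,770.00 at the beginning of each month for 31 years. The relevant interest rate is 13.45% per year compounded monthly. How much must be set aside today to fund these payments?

A$423,536.95

This is an annuity due: 372 payments of A$4,770.00 at the beginning of each month.
Periodic rate r = 0.1345/12 per month; n is counted in months.
PV = PMT × [(1 − (1+r)^−n)/r] × (1+r) = 4,770 × [1 − (1+r)^−372] / r × (1+r) = A$423,536.95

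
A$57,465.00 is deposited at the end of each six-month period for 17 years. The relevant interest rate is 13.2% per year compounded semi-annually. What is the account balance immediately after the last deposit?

This is an ordinary annuity: 34 deposits of A$57,465.00 at the end of each six-month period.
Periodic rate r = 0.132/2 per half-year; n is counted in half-years.
FV = PMT × [((1+r)^n − 1)/r] = 57,465 × [(1+r)^34 − 1] / r = A$6,778,314.20

A$6,778,314.20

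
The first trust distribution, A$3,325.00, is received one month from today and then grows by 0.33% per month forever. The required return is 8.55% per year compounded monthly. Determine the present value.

Periodic rate r = 0.0855/12 per month.
Growing perpetuity (Gordon): PV = PMT₁ / (r − g) = 3,325 / (r − 0.0033) = A$869,281.05.

A$869,281.05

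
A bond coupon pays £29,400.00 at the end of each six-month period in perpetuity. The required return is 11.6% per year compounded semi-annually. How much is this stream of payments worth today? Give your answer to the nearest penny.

Periodic rate r = 0.116/2 per half-year.
Level perpetuity: PV = PMT / r = 29,400 / (0.116/2) = £506,896.55.

£506,896.55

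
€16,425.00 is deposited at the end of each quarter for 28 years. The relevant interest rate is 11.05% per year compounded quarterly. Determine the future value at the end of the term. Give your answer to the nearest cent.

€11,985,560.40

This is an ordinary annuity: 112 deposits of €16,425.00 at the end of each quarter.
Periodic rate r = 0.1105/4 per quarter; n is counted in quarters.
FV = PMT × [((1+r)^n − 1)/r] = 16,425 × [(1+r)^112 − 1] / r = €11,985,560.40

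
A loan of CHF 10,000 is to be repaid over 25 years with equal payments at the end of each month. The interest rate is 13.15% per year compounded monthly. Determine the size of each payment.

Level ordinary annuity; solve PV = PMT × [(1 − (1+r)^−n)/r] for PMT.
Periodic rate r = 0.1315/12 per month; n is counted in months.
With n = 300: PMT = 10,000 / ([(1 − (1+r)^−n)/r]) = CHF 113.91

CHF 113.91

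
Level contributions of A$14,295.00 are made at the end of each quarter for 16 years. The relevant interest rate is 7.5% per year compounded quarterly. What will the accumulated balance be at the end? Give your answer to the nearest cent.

This is an ordinary annuity: 64 deposits of A$14,295.00 at the end of each quarter.
Periodic rate r = 0.075/4 per quarter; n is counted in quarters.
FV = PMT × [((1+r)^n − 1)/r] = 14,295 × [(1+r)^64 − 1] / r = A$1,740,887.20

A$1,740,887.20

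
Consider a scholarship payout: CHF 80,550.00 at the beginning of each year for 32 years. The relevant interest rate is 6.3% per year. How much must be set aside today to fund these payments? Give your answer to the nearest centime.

CHF 1,166,726.42

This is an annuity due: 32 payments of CHF 80,550.00 at the beginning of each year.
Periodic rate r = 0.063 per year.
PV = PMT × [(1 − (1+r)^−n)/r] × (1+r) = 80,550 × [1 − (1+r)^−32] / r × (1+r) = CHF 1,166,726.42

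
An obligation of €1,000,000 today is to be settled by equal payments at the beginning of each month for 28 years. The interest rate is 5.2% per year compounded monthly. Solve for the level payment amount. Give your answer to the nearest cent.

Level annuity due; solve PV = PMT × [(1 − (1+r)^−n)/r] × (1+r) for PMT.
Periodic rate r = 0.052/12 per month; n is counted in months.
With n = 336: PMT = 1,000,000 / ([(1 − (1+r)^−n)/r] × (1+r)) = €5,631.96

€5,631.96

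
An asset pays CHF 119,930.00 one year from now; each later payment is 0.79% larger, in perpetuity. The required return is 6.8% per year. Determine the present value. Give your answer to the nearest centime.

Periodic rate r = 0.068 per year.
Growing perpetuity (Gordon): PV = PMT₁ / (r − g) = 119,930 / (r − 0.0079) = CHF 1,995,507.49.

CHF 1,995,507.49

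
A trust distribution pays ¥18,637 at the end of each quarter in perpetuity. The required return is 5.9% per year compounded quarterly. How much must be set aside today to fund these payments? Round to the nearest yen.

Periodic rate r = 0.059/4 per quarter.
Level perpetuity: PV = PMT / r = 18,637 / (0.059/4) = ¥1,263,525.

¥1,263,525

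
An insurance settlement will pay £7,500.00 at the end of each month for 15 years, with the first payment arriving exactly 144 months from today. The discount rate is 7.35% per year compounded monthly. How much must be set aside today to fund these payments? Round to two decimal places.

Ordinary annuity of 180 payments, first payment at period 144.
Periodic rate r = 0.0735/12 per month; n is counted in months.
The ordinary-annuity PV formula values the stream one period before the first payment (period 143); discount that back 143 periods:
PV₀ = 7,500 × [1 − (1+r)^−180] / r × (1+r)^−143 = £340,996.87

£340,996.87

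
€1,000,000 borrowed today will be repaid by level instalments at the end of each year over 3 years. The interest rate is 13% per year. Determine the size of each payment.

€423,521.97

Level ordinary annuity; solve PV = PMT × [(1 − (1+r)^−n)/r] for PMT.
Periodic rate r = 0.13 per year.
With n = 3: PMT = 1,000,000 / ([(1 − (1+r)^−n)/r]) = €423,521.97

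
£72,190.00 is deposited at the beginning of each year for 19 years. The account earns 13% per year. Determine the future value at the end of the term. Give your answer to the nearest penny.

This is an annuity due: 19 deposits of £72,190.00 at the beginning of each year.
Periodic rate r = 0.13 per year.
FV = PMT × [((1+r)^n − 1)/r] × (1+r) = 72,190 × [(1+r)^19 − 1] / r × (1+r) = £5,771,361.58

£5,771,361.58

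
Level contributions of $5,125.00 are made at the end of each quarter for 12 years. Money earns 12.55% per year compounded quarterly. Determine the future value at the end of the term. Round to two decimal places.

$556,279.54

This is an ordinary annuity: 48 deposits of $5,125.00 at the end of each quarter.
Periodic rate r = 0.1255/4 per quarter; n is counted in quarters.
FV = PMT × [((1+r)^n − 1)/r] = 5,125 × [(1+r)^48 − 1] / r = $556,279.54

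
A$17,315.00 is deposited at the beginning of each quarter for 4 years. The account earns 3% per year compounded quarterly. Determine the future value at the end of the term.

This is an annuity due: 16 deposits of A$17,315.00 at the beginning of each quarter.
Periodic rate r = 0.03/4 per quarter; n is counted in quarters.
FV = PMT × [((1+r)^n − 1)/r] × (1+r) = 17,315 × [(1+r)^16 − 1] / r × (1+r) = A$295,381.33

A$295,381.33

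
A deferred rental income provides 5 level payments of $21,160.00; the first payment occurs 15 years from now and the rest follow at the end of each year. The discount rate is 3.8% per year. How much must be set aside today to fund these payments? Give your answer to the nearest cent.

Ordinary annuity of 5 payments, first payment at period 15.
Periodic rate r = 0.038 per year.
The ordinary-annuity PV formula values the stream one period before the first payment (period 14); discount that back 14 periods:
PV₀ = 21,160 × [1 − (1+r)^−5] / r × (1+r)^−14 = $56,199.77

$56,199.77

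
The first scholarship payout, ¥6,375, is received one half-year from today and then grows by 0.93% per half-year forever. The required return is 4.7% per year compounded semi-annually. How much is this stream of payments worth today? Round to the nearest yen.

¥448,944

Periodic rate r = 0.047/2 per half-year.
Growing perpetuity (Gordon): PV = PMT₁ / (r − g) = 6,375 / (r − 0.0093) = ¥448,944.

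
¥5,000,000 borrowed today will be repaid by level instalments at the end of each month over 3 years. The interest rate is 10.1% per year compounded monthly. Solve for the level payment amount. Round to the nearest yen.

¥161,571

Level ordinary annuity; solve PV = PMT × [(1 − (1+r)^−n)/r] for PMT.
Periodic rate r = 0.101/12 per month; n is counted in months.
With n = 36: PMT = 5,000,000 / ([(1 − (1+r)^−n)/r]) = ¥161,571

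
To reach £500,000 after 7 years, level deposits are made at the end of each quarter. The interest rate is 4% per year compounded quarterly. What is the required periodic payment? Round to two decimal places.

£15,562.22

Level ordinary annuity; solve FV = PMT × [((1+r)^n − 1)/r] for PMT.
Periodic rate r = 0.04/4 per quarter; n is counted in quarters.
With n = 28: PMT = 500,000 / ([((1+r)^n − 1)/r]) = £15,562.22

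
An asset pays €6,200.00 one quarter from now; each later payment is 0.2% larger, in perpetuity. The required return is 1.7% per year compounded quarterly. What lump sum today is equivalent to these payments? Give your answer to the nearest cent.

Periodic rate r = 0.017/4 per quarter.
Growing perpetuity (Gordon): PV = PMT₁ / (r − g) = 6,200 / (r − 0.002) = €2,755,555.56.

€2,755,555.56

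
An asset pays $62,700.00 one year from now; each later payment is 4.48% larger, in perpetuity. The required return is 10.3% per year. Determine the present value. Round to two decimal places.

$1,077,319.59

Periodic rate r = 0.103 per year.
Growing perpetuity (Gordon): PV = PMT₁ / (r − g) = 62,700 / (r − 0.0448) = $1,077,319.59.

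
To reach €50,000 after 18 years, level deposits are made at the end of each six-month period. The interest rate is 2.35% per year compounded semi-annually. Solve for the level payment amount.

€1,123.81

Level ordinary annuity; solve FV = PMT × [((1+r)^n − 1)/r] for PMT.
Periodic rate r = 0.0235/2 per half-year; n is counted in half-years.
With n = 36: PMT = 50,000 / ([((1+r)^n − 1)/r]) = €1,123.81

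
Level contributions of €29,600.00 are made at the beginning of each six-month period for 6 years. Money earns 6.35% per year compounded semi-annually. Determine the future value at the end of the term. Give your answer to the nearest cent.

€437,756.03

This is an annuity due: 12 deposits of €29,600.00 at the beginning of each six-month period.
Periodic rate r = 0.0635/2 per half-year; n is counted in half-years.
FV = PMT × [((1+r)^n − 1)/r] × (1+r) = 29,600 × [(1+r)^12 − 1] / r × (1+r) = €437,756.03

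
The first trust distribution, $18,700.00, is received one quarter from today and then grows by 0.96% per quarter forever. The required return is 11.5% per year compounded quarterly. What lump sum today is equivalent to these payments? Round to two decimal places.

$976,501.31

Periodic rate r = 0.115/4 per quarter.
Growing perpetuity (Gordon): PV = PMT₁ / (r − g) = 18,700 / (r − 0.0096) = $976,501.31.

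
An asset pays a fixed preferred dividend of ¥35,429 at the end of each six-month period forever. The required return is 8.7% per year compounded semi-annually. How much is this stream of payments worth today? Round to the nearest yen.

Periodic rate r = 0.087/2 per half-year.
Level perpetuity: PV = PMT / r = 35,429 / (0.087/2) = ¥814,460.

¥814,460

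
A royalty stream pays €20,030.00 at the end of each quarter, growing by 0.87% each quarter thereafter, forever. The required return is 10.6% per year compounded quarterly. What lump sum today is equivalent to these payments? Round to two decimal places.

€1,125,280.90

Periodic rate r = 0.106/4 per quarter.
Growing perpetuity (Gordon): PV = PMT₁ / (r − g) = 20,030 / (r − 0.0087) = €1,125,280.90.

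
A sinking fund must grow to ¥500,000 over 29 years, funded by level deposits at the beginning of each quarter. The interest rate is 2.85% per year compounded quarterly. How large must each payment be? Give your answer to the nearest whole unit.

¥2,766

Level annuity due; solve FV = PMT × [((1+r)^n − 1)/r] × (1+r) for PMT.
Periodic rate r = 0.0285/4 per quarter; n is counted in quarters.
With n = 116: PMT = 500,000 / ([((1+r)^n − 1)/r] × (1+r)) = ¥2,766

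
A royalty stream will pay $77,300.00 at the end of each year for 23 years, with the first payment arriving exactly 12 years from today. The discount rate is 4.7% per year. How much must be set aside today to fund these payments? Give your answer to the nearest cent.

$647,297.58

Ordinary annuity of 23 payments, first payment at period 12.
Periodic rate r = 0.047 per year.
The ordinary-annuity PV formula values the stream one period before the first payment (period 11); discount that back 11 periods:
PV₀ = 77,300 × [1 − (1+r)^−23] / r × (1+r)^−11 = $647,297.58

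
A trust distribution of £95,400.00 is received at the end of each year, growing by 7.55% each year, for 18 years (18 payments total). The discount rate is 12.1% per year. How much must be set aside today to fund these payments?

£1,102,160.64

Periodic rate r = 0.121 per year.
Growing ordinary annuity: PV = PMT₁ × [1 − ((1+g)/(1+r))^n] / (r − g) = 95,400 × [1 − ((1+0.0755)/(1+r))^18] / (r − 0.0755) = £1,102,160.64.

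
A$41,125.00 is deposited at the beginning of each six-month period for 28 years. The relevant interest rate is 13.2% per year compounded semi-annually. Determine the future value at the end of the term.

A$23,143,754.08

This is an annuity due: 56 deposits of A$41,125.00 at the beginning of each six-month period.
Periodic rate r = 0.132/2 per half-year; n is counted in half-years.
FV = PMT × [((1+r)^n − 1)/r] × (1+r) = 41,125 × [(1+r)^56 − 1] / r × (1+r) = A$23,143,754.08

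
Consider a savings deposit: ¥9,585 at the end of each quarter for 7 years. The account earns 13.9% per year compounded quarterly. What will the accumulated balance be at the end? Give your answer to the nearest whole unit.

¥442,016

This is an ordinary annuity: 28 deposits of ¥9,585 at the end of each quarter.
Periodic rate r = 0.139/4 per quarter; n is counted in quarters.
FV = PMT × [((1+r)^n − 1)/r] = 9,585 × [(1+r)^28 − 1] / r = ¥442,016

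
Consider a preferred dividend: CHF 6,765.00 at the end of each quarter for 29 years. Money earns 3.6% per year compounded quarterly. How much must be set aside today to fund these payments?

This is an ordinary annuity: 116 payments of CHF 6,765.00 at the end of each quarter.
Periodic rate r = 0.036/4 per quarter; n is counted in quarters.
PV = PMT × [(1 − (1+r)^−n)/r] = 6,765 × [1 − (1+r)^−116] / r = CHF 485,808.50

CHF 485,808.50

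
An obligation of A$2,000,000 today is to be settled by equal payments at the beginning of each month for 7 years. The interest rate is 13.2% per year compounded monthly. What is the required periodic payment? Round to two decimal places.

A$36,203.50

Level annuity due; solve PV = PMT × [(1 − (1+r)^−n)/r] × (1+r) for PMT.
Periodic rate r = 0.132/12 per month; n is counted in months.
With n = 84: PMT = 2,000,000 / ([(1 − (1+r)^−n)/r] × (1+r)) = A$36,203.50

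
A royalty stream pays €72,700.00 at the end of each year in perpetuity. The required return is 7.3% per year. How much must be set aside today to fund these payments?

€995,890.41

Periodic rate r = 0.073 per year.
Level perpetuity: PV = PMT / r = 72,700 / (0.073) = €995,890.41.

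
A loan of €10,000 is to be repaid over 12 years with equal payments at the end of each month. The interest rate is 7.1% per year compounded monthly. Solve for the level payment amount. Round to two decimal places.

€103.37

Level ordinary annuity; solve PV = PMT × [(1 − (1+r)^−n)/r] for PMT.
Periodic rate r = 0.071/12 per month; n is counted in months.
With n = 144: PMT = 10,000 / ([(1 − (1+r)^−n)/r]) = €103.37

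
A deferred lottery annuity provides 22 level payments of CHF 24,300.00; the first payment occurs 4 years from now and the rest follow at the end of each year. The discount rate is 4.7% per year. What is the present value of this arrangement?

Ordinary annuity of 22 payments, first payment at period 4.
Periodic rate r = 0.047 per year.
The ordinary-annuity PV formula values the stream one period before the first payment (period 3); discount that back 3 periods:
PV₀ = 24,300 × [1 − (1+r)^−22] / r × (1+r)^−3 = CHF 286,473.52

CHF 286,473.52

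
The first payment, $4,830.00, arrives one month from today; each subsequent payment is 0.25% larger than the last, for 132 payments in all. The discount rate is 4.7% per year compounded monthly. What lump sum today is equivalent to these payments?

$579,804.91

Periodic rate r = 0.047/12 per month; n is counted in months.
Growing ordinary annuity: PV = PMT₁ × [1 − ((1+g)/(1+r))^n] / (r − g) = 4,830 × [1 − ((1+0.0025)/(1+r))^132] / (r − 0.0025) = $579,804.91.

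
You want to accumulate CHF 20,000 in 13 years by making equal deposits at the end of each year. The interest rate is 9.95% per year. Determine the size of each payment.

CHF 818.28

Level ordinary annuity; solve FV = PMT × [((1+r)^n − 1)/r] for PMT.
Periodic rate r = 0.0995 per year.
With n = 13: PMT = 20,000 / ([((1+r)^n − 1)/r]) = CHF 818.28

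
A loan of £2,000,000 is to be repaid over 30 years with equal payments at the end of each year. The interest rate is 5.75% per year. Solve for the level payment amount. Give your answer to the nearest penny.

Level ordinary annuity; solve PV = PMT × [(1 − (1+r)^−n)/r] for PMT.
Periodic rate r = 0.0575 per year.
With n = 30: PMT = 2,000,000 / ([(1 − (1+r)^−n)/r]) = £141,432.48

£141,432.48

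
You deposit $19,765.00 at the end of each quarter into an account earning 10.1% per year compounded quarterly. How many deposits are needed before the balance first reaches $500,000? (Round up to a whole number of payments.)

20 payments

Periodic rate r = 0.101/4 per quarter; n is counted in quarters.
Ordinary annuity FV: 500,000 = 19,765 × [((1+r)^n − 1)/r].
(1+r)^n = 1 + 500,000 × r / 19,765, so n = ln(1 + 500,000·r/19,765) / ln(1+r) = 19.81.
Round up to a whole number of payments: n = 20.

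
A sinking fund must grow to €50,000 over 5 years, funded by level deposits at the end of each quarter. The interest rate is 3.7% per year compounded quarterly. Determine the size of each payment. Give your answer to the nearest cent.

Level ordinary annuity; solve FV = PMT × [((1+r)^n − 1)/r] for PMT.
Periodic rate r = 0.037/4 per quarter; n is counted in quarters.
With n = 20: PMT = 50,000 / ([((1+r)^n − 1)/r]) = €2,287.39

€2,287.39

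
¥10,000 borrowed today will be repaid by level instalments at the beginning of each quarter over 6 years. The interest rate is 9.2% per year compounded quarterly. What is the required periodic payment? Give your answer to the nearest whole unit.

Level annuity due; solve PV = PMT × [(1 − (1+r)^−n)/r] × (1+r) for PMT.
Periodic rate r = 0.092/4 per quarter; n is counted in quarters.
With n = 24: PMT = 10,000 / ([(1 − (1+r)^−n)/r] × (1+r)) = ¥535

¥535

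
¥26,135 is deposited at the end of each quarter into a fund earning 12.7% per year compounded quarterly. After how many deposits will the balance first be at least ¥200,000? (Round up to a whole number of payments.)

7 payments

Periodic rate r = 0.127/4 per quarter; n is counted in quarters.
Ordinary annuity FV: 200,000 = 26,135 × [((1+r)^n − 1)/r].
(1+r)^n = 1 + 200,000 × r / 26,135, so n = ln(1 + 200,000·r/26,135) / ln(1+r) = 6.96.
Round up to a whole number of payments: n = 7.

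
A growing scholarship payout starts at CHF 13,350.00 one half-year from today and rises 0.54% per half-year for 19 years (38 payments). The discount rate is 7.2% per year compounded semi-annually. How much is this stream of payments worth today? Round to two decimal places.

CHF 296,648.41

Periodic rate r = 0.072/2 per half-year; n is counted in half-years.
Growing ordinary annuity: PV = PMT₁ × [1 − ((1+g)/(1+r))^n] / (r − g) = 13,350 × [1 − ((1+0.0054)/(1+r))^38] / (r − 0.0054) = CHF 296,648.41.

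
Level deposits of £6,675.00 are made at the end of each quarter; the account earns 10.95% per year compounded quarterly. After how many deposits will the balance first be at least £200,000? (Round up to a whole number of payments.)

Periodic rate r = 0.1095/4 per quarter; n is counted in quarters.
Ordinary annuity FV: 200,000 = 6,675 × [((1+r)^n − 1)/r].
(1+r)^n = 1 + 200,000 × r / 6,675, so n = ln(1 + 200,000·r/6,675) / ln(1+r) = 22.18.
Round up to a whole number of payments: n = 23.

23 payments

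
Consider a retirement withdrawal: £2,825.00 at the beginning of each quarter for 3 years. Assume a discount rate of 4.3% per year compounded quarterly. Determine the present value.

£31,985.63

This is an annuity due: 12 payments of £2,825.00 at the beginning of each quarter.
Periodic rate r = 0.043/4 per quarter; n is counted in quarters.
PV = PMT × [(1 − (1+r)^−n)/r] × (1+r) = 2,825 × [1 − (1+r)^−12] / r × (1+r) = £31,985.63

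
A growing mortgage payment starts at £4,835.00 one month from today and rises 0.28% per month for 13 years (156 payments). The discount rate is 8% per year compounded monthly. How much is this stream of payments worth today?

£564,426.28

Periodic rate r = 0.08/12 per month; n is counted in months.
Growing ordinary annuity: PV = PMT₁ × [1 − ((1+g)/(1+r))^n] / (r − g) = 4,835 × [1 − ((1+0.0028)/(1+r))^156] / (r − 0.0028) = £564,426.28.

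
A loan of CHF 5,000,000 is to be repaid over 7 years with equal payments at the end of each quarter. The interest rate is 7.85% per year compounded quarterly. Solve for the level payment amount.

CHF 233,808.46

Level ordinary annuity; solve PV = PMT × [(1 − (1+r)^−n)/r] for PMT.
Periodic rate r = 0.0785/4 per quarter; n is counted in quarters.
With n = 28: PMT = 5,000,000 / ([(1 − (1+r)^−n)/r]) = CHF 233,808.46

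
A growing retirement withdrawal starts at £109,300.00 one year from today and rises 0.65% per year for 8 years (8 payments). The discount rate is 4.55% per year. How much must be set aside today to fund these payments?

£734,930.93

Periodic rate r = 0.0455 per year.
Growing ordinary annuity: PV = PMT₁ × [1 − ((1+g)/(1+r))^n] / (r − g) = 109,300 × [1 − ((1+0.0065)/(1+r))^8] / (r − 0.0065) = £734,930.93.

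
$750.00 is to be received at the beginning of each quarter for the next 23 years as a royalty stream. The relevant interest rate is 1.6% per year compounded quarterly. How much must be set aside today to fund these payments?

This is an annuity due: 92 payments of $750.00 at the beginning of each quarter.
Periodic rate r = 0.016/4 per quarter; n is counted in quarters.
PV = PMT × [(1 − (1+r)^−n)/r] × (1+r) = 750 × [1 − (1+r)^−92] / r × (1+r) = $57,863.27

$57,863.27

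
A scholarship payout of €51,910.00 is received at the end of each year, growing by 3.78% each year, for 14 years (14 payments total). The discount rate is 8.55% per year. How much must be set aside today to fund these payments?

€508,155.25

Periodic rate r = 0.0855 per year.
Growing ordinary annuity: PV = PMT₁ × [1 − ((1+g)/(1+r))^n] / (r − g) = 51,910 × [1 − ((1+0.0378)/(1+r))^14] / (r − 0.0378) = €508,155.25.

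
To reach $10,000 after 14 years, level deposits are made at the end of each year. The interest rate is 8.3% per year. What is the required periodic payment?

$404.19

Level ordinary annuity; solve FV = PMT × [((1+r)^n − 1)/r] for PMT.
Periodic rate r = 0.083 per year.
With n = 14: PMT = 10,000 / ([((1+r)^n − 1)/r]) = $404.19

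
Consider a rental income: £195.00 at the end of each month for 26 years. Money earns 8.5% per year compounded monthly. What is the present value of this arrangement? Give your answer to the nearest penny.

This is an ordinary annuity: 312 payments of £195.00 at the end of each month.
Periodic rate r = 0.085/12 per month; n is counted in months.
PV = PMT × [(1 − (1+r)^−n)/r] = 195 × [1 − (1+r)^−312] / r = £24,485.80

£24,485.80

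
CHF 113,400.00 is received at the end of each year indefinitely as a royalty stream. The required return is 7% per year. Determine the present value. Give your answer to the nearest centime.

CHF 1,620,000.00

Periodic rate r = 0.07 per year.
Level perpetuity: PV = PMT / r = 113,400 / (0.07) = CHF 1,620,000.00.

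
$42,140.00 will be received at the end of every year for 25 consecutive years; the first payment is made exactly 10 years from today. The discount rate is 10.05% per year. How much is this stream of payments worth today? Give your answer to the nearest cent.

$160,938.84

Ordinary annuity of 25 payments, first payment at period 10.
Periodic rate r = 0.1005 per year.
The ordinary-annuity PV formula values the stream one period before the first payment (period 9); discount that back 9 periods:
PV₀ = 42,140 × [1 − (1+r)^−25] / r × (1+r)^−9 = $160,938.84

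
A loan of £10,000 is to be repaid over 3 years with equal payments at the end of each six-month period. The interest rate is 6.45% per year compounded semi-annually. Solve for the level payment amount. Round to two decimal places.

£1,859.76

Level ordinary annuity; solve PV = PMT × [(1 − (1+r)^−n)/r] for PMT.
Periodic rate r = 0.0645/2 per half-year; n is counted in half-years.
With n = 6: PMT = 10,000 / ([(1 − (1+r)^−n)/r]) = £1,859.76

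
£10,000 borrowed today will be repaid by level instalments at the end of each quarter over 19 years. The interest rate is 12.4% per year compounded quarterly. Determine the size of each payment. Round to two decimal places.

£343.78

Level ordinary annuity; solve PV = PMT × [(1 − (1+r)^−n)/r] for PMT.
Periodic rate r = 0.124/4 per quarter; n is counted in quarters.
With n = 76: PMT = 10,000 / ([(1 − (1+r)^−n)/r]) = £343.78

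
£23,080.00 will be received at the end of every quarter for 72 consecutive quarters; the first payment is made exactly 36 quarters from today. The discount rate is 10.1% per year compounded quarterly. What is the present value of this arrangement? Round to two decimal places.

£318,470.20

Ordinary annuity of 72 payments, first payment at period 36.
Periodic rate r = 0.101/4 per quarter; n is counted in quarters.
The ordinary-annuity PV formula values the stream one period before the first payment (period 35); discount that back 35 periods:
PV₀ = 23,080 × [1 − (1+r)^−72] / r × (1+r)^−35 = £318,470.20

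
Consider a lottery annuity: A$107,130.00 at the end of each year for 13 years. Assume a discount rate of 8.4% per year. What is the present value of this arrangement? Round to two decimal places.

This is an ordinary annuity: 13 payments of A$107,130.00 at the end of each year.
Periodic rate r = 0.084 per year.
PV = PMT × [(1 − (1+r)^−n)/r] = 107,130 × [1 − (1+r)^−13] / r = A$828,415.16

A$828,415.16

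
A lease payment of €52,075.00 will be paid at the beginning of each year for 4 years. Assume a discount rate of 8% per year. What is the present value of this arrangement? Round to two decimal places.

This is an annuity due: 4 payments of €52,075.00 at the beginning of each year.
Periodic rate r = 0.08 per year.
PV = PMT × [(1 − (1+r)^−n)/r] × (1+r) = 52,075 × [1 − (1+r)^−4] / r × (1+r) = €186,277.33

€186,277.33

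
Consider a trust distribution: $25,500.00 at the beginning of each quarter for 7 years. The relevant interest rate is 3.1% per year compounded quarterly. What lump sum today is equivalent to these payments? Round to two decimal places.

This is an annuity due: 28 payments of $25,500.00 at the beginning of each quarter.
Periodic rate r = 0.031/4 per quarter; n is counted in quarters.
PV = PMT × [(1 − (1+r)^−n)/r] × (1+r) = 25,500 × [1 − (1+r)^−28] / r × (1+r) = $644,583.91

$644,583.91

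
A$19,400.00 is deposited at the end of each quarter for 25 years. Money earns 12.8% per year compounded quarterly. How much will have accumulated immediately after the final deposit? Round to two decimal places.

A$13,539,353.50

This is an ordinary annuity: 100 deposits of A$19,400.00 at the end of each quarter.
Periodic rate r = 0.128/4 per quarter; n is counted in quarters.
FV = PMT × [((1+r)^n − 1)/r] = 19,400 × [(1+r)^100 − 1] / r = A$13,539,353.50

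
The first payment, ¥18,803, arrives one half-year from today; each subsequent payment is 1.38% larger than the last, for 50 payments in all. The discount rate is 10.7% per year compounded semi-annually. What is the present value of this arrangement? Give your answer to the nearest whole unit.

¥404,233

Periodic rate r = 0.107/2 per half-year; n is counted in half-years.
Growing ordinary annuity: PV = PMT₁ × [1 − ((1+g)/(1+r))^n] / (r − g) = 18,803 × [1 − ((1+0.0138)/(1+r))^50] / (r − 0.0138) = ¥404,233.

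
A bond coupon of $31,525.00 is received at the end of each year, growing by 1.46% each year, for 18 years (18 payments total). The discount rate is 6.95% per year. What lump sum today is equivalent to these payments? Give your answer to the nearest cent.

$351,825.24

Periodic rate r = 0.0695 per year.
Growing ordinary annuity: PV = PMT₁ × [1 − ((1+g)/(1+r))^n] / (r − g) = 31,525 × [1 − ((1+0.0146)/(1+r))^18] / (r − 0.0146) = $351,825.24.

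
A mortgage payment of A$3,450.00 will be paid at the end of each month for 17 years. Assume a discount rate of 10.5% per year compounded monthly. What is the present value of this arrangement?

A$327,610.06

This is an ordinary annuity: 204 payments of A$3,450.00 at the end of each month.
Periodic rate r = 0.105/12 per month; n is counted in months.
PV = PMT × [(1 − (1+r)^−n)/r] = 3,450 × [1 − (1+r)^−204] / r = A$327,610.06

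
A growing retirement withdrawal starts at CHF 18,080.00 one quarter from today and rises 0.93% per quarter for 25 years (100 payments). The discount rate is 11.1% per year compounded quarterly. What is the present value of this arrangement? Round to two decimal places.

CHF 819,812.80

Periodic rate r = 0.111/4 per quarter; n is counted in quarters.
Growing ordinary annuity: PV = PMT₁ × [1 − ((1+g)/(1+r))^n] / (r − g) = 18,080 × [1 − ((1+0.0093)/(1+r))^100] / (r − 0.0093) = CHF 819,812.80.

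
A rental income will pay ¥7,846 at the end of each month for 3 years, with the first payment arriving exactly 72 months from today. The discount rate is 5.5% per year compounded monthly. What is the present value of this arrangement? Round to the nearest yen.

Ordinary annuity of 36 payments, first payment at period 72.
Periodic rate r = 0.055/12 per month; n is counted in months.
The ordinary-annuity PV formula values the stream one period before the first payment (period 71); discount that back 71 periods:
PV₀ = 7,846 × [1 − (1+r)^−36] / r × (1+r)^−71 = ¥187,800

¥187,800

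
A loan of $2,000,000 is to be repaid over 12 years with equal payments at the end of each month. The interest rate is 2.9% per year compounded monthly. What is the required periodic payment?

$16,462.05

Level ordinary annuity; solve PV = PMT × [(1 − (1+r)^−n)/r] for PMT.
Periodic rate r = 0.029/12 per month; n is counted in months.
With n = 144: PMT = 2,000,000 / ([(1 − (1+r)^−n)/r]) = $16,462.05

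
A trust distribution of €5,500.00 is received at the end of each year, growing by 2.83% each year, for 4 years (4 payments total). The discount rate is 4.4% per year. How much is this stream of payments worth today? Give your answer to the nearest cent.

€20,602.20

Periodic rate r = 0.044 per year.
Growing ordinary annuity: PV = PMT₁ × [1 − ((1+g)/(1+r))^n] / (r − g) = 5,500 × [1 − ((1+0.0283)/(1+r))^4] / (r − 0.0283) = €20,602.20.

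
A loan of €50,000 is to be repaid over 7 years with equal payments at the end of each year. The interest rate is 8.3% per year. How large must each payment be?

Level ordinary annuity; solve PV = PMT × [(1 − (1+r)^−n)/r] for PMT.
Periodic rate r = 0.083 per year.
With n = 7: PMT = 50,000 / ([(1 − (1+r)^−n)/r]) = €9,702.38

€9,702.38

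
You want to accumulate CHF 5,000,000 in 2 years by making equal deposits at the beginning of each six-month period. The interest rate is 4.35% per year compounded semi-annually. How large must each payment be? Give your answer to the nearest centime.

Level annuity due; solve FV = PMT × [((1+r)^n − 1)/r] × (1+r) for PMT.
Periodic rate r = 0.0435/2 per half-year; n is counted in half-years.
With n = 4: PMT = 5,000,000 / ([((1+r)^n − 1)/r] × (1+r)) = CHF 1,184,193.68

CHF 1,184,193.68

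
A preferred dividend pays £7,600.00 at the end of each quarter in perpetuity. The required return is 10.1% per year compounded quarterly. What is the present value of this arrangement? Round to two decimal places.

£300,990.10

Periodic rate r = 0.101/4 per quarter.
Level perpetuity: PV = PMT / r = 7,600 / (0.101/4) = £300,990.10.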